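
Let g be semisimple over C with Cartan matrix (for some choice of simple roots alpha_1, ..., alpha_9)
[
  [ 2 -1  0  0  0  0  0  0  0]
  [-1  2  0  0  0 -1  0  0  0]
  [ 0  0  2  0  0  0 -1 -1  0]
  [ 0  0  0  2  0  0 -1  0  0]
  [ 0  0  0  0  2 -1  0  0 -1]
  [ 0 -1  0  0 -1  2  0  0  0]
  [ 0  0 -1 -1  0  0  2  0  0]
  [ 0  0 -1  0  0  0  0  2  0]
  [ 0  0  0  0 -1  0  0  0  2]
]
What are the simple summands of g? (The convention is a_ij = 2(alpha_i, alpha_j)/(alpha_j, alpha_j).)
The diagram associated to this matrix has two connected components: the simple roots {alpha_3, alpha_4, alpha_7, alpha_8} form a chain of 4 nodes with single edges (A_4), and {alpha_1, alpha_2, alpha_5, alpha_6, alpha_9} form a chain of 5 nodes with single edges (A_5). A semisimple Lie algebra decomposes uniquely as the direct sum of simple ideals, one per connected component of its Dynkin diagram, so g ≅ A_4 ⊕ A_5 (dimension 24 + 35 = 59).

A_4 (sl(5)) + A_5 (sl(6))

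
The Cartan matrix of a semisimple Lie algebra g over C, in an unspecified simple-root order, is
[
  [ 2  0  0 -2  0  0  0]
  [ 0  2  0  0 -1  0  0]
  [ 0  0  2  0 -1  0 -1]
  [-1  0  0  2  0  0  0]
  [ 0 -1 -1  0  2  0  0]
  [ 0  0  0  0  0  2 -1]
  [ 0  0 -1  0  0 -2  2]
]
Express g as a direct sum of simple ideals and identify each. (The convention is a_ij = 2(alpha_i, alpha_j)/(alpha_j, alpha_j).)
type B_2 ⊕ type B_5

The diagram associated to this matrix has two connected components: the simple roots {alpha_1, alpha_4} form a chain of 2 nodes with a double edge at one end; the terminal node there is the unique short simple root (B_2), and {alpha_2, alpha_3, alpha_5, alpha_6, alpha_7} form a chain of 5 nodes with a double edge at one end; the terminal node there is the unique short simple root (B_5). A semisimple Lie algebra decomposes uniquely as the direct sum of simple ideals, one per connected component of its Dynkin diagram, so g ≅ B_2 ⊕ B_5 (dimension 10 + 55 = 65).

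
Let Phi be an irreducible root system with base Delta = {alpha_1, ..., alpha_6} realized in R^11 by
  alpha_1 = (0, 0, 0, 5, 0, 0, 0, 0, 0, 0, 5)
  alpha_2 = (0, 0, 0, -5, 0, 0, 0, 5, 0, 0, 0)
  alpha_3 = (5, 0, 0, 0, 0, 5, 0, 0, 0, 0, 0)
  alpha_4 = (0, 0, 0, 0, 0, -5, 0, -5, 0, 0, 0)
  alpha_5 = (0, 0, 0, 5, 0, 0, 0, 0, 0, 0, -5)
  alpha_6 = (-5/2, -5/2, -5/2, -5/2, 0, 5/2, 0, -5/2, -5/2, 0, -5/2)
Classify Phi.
Compute the Cartan integers a_ij = 2(alpha_i, alpha_j)/(alpha_j, alpha_j); the resulting 6x6 Cartan matrix is
[[2, -1, 0, 0, 0, -1], [-1, 2, 0, -1, -1, 0], [0, 0, 2, -1, 0, 0], [0, -1, -1, 2, 0, 0], [0, -1, 0, 0, 2, 0], [-1, 0, 0, 0, 0, 2]].
All simple roots have the same length, so the diagram is simply laced. The associated Dynkin diagram is a chain of 5 nodes with one extra node attached to the third node from one end (E_6), so the type is E_6.

E6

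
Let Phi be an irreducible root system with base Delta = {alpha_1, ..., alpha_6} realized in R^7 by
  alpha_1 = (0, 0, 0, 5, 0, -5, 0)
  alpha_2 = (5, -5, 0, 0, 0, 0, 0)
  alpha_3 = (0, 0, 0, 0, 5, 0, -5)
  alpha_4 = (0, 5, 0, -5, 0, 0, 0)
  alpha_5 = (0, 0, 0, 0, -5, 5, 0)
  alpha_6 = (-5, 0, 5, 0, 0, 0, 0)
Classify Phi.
Compute the Cartan integers a_ij = 2(alpha_i, alpha_j)/(alpha_j, alpha_j); the resulting 6x6 Cartan matrix is
[[2, 0, 0, -1, -1, 0], [0, 2, 0, -1, 0, -1], [0, 0, 2, 0, -1, 0], [-1, -1, 0, 2, 0, 0], [-1, 0, -1, 0, 2, 0], [0, -1, 0, 0, 0, 2]].
All simple roots have the same length, so the diagram is simply laced. The associated Dynkin diagram is a chain of 6 nodes with single edges (A_6), so the type is A_6 (the algebra sl(7)).

A_6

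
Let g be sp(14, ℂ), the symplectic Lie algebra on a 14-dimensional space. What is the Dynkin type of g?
C_7

This is sp(14), which has dimension 14(14+1)/2 = 105 and rank 14/2 = 7. In the classification of classical Lie algebras, the symplectic algebra sp(2n) has type C_n; here n = 7, so the Dynkin diagram is a chain of 7 nodes with a double edge at one end; the terminal node there is the unique long simple root (C_7). Hence the type is C_7.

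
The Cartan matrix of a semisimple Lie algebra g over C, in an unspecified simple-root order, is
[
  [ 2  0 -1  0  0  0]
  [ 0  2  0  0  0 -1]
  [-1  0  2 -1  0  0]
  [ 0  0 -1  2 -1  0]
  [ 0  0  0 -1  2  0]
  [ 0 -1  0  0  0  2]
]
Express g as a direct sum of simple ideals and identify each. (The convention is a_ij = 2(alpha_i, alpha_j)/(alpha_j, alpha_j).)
type A_2 ⊕ type A_4

The diagram associated to this matrix has two connected components: the simple roots {alpha_2, alpha_6} form a chain of 2 nodes with single edges (A_2), and {alpha_1, alpha_3, alpha_4, alpha_5} form a chain of 4 nodes with single edges (A_4). A semisimple Lie algebra decomposes uniquely as the direct sum of simple ideals, one per connected component of its Dynkin diagram, so g ≅ A_2 ⊕ A_4 (dimension 8 + 24 = 32).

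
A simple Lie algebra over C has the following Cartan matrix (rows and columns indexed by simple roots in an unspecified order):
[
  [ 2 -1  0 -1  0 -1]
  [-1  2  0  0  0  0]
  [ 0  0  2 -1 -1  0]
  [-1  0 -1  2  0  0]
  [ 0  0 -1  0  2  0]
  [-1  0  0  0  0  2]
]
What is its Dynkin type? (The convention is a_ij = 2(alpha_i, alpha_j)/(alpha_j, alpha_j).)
The matrix has rank 6 with 2's on the diagonal. Reading the off-diagonal entries as Dynkin edges (a single edge where a_ij = a_ji = -1; a double or triple edge where a_ij * a_ji = 2 or 3), the diagram is a chain of 4 nodes with a fork of two nodes at one end (D_6). One simple-root ordering that puts it in standard form is (alpha_5, alpha_3, alpha_4, alpha_1, alpha_2, alpha_6). So the algebra is type D_6, i.e. so(12).

D6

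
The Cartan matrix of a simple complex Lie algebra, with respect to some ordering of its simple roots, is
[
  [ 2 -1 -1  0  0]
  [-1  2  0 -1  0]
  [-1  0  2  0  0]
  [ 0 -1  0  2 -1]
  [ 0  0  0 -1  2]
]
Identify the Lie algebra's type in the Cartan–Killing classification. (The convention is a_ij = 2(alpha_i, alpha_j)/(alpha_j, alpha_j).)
The matrix has rank 5 with 2's on the diagonal. Reading the off-diagonal entries as Dynkin edges (a single edge where a_ij = a_ji = -1; a double or triple edge where a_ij * a_ji = 2 or 3), the diagram is a chain of 5 nodes with single edges (A_5). One simple-root ordering that puts it in standard form is (alpha_5, alpha_4, alpha_2, alpha_1, alpha_3). So the algebra is type A_5, i.e. sl(6).

A_5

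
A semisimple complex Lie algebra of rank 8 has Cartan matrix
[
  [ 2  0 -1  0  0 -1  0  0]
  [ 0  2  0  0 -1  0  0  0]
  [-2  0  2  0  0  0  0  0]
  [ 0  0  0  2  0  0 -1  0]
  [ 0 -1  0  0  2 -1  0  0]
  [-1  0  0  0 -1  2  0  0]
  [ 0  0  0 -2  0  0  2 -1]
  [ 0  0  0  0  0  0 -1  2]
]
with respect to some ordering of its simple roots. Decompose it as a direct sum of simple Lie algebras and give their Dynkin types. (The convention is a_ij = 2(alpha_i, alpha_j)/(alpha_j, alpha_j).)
The diagram associated to this matrix has two connected components: the simple roots {alpha_4, alpha_7, alpha_8} form a chain of 3 nodes with a double edge at one end; the terminal node there is the unique short simple root (B_3), and {alpha_1, alpha_2, alpha_3, alpha_5, alpha_6} form a chain of 5 nodes with a double edge at one end; the terminal node there is the unique long simple root (C_5). A semisimple Lie algebra decomposes uniquely as the direct sum of simple ideals, one per connected component of its Dynkin diagram, so g ≅ B_3 ⊕ C_5 (dimension 21 + 55 = 76).

type B_3 ⊕ type C_5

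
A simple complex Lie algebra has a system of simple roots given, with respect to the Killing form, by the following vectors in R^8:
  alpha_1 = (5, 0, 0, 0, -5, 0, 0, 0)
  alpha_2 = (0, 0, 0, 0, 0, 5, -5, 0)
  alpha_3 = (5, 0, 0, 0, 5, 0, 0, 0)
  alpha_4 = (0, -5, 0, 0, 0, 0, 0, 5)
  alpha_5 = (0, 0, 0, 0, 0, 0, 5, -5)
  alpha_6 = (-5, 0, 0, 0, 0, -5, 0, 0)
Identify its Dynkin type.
D_6 (so(12))

Compute the Cartan integers a_ij = 2(alpha_i, alpha_j)/(alpha_j, alpha_j); the resulting 6x6 Cartan matrix is
[[2, 0, 0, 0, 0, -1], [0, 2, 0, 0, -1, -1], [0, 0, 2, 0, 0, -1], [0, 0, 0, 2, -1, 0], [0, -1, 0, -1, 2, 0], [-1, -1, -1, 0, 0, 2]].
All simple roots have the same length, so the diagram is simply laced. The associated Dynkin diagram is a chain of 4 nodes with a fork of two nodes at one end (D_6), so the type is D_6 (the algebra so(12)).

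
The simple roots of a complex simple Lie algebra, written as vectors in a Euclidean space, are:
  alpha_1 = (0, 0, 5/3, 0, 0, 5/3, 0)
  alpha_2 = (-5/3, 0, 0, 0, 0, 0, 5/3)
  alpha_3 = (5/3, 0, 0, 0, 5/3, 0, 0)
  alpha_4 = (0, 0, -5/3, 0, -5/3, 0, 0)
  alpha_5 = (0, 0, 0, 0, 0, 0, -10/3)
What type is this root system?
Compute the Cartan integers a_ij = 2(alpha_i, alpha_j)/(alpha_j, alpha_j); the resulting 5x5 Cartan matrix is
[[2, 0, 0, -1, 0], [0, 2, -1, 0, -1], [0, -1, 2, -1, 0], [-1, 0, -1, 2, 0], [0, -2, 0, 0, 2]].
The roots have two lengths (squared-length ratio 2:1); the short ones are alpha_{1,2,3,4}. The associated Dynkin diagram is a chain of 5 nodes with a double edge at one end; the terminal node there is the unique long simple root (C_5), so the type is C_5 (the algebra sp(10)).

C5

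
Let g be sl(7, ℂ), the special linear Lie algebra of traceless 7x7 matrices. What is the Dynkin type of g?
This is sl(7), which has dimension 7^2 - 1 = 48 and rank 7 - 1 = 6 (a Cartan subalgebra is the diagonal traceless matrices). In the classification of classical Lie algebras, the special linear algebra sl(n+1) has type A_n; here n = 6, so the Dynkin diagram is a chain of 6 nodes with single edges (A_6). Hence the type is A_6.

A_6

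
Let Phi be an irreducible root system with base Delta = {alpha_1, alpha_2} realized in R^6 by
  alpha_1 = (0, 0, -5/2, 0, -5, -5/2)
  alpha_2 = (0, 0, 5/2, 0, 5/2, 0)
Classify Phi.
G2

Compute the Cartan integers a_ij = 2(alpha_i, alpha_j)/(alpha_j, alpha_j); the resulting 2x2 Cartan matrix is
[[2, -3], [-1, 2]].
The roots have two lengths (squared-length ratio 3:1); the short ones are alpha_{2}. The associated Dynkin diagram is two nodes joined by a triple edge (G_2), so the type is G_2.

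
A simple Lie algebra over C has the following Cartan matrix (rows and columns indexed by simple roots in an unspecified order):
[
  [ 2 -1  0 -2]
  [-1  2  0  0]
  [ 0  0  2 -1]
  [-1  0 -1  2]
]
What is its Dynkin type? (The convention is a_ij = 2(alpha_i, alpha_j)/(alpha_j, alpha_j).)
F_4

The matrix has rank 4 with 2's on the diagonal. Reading the off-diagonal entries as Dynkin edges (a single edge where a_ij = a_ji = -1; a double or triple edge where a_ij * a_ji = 2 or 3), the diagram is a chain of 4 nodes with a double edge between the middle two (F_4). One simple-root ordering that puts it in standard form is (alpha_2, alpha_1, alpha_4, alpha_3). So the algebra is type F_4.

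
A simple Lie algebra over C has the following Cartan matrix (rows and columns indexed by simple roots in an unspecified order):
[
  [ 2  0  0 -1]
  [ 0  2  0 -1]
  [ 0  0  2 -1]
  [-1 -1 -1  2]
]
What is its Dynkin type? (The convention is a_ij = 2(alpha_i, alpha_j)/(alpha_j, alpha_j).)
D_4 (so(8))

The matrix has rank 4 with 2's on the diagonal. Reading the off-diagonal entries as Dynkin edges (a single edge where a_ij = a_ji = -1; a double or triple edge where a_ij * a_ji = 2 or 3), the diagram is a chain of 2 nodes with a fork of two nodes at one end (D_4). One simple-root ordering that puts it in standard form is (alpha_2, alpha_4, alpha_1, alpha_3). So the algebra is type D_4, i.e. so(8).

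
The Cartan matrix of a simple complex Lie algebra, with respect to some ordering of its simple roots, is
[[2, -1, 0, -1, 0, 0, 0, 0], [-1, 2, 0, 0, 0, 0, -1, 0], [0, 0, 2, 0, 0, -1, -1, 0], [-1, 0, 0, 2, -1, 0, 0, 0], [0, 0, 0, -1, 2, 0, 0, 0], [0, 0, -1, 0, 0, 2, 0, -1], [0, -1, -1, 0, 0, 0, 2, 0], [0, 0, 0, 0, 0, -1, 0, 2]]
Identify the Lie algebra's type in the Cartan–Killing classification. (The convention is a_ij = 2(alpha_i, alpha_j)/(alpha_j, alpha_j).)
The matrix has rank 8 with 2's on the diagonal. Reading the off-diagonal entries as Dynkin edges (a single edge where a_ij = a_ji = -1; a double or triple edge where a_ij * a_ji = 2 or 3), the diagram is a chain of 8 nodes with single edges (A_8). One simple-root ordering that puts it in standard form is (alpha_8, alpha_6, alpha_3, alpha_7, alpha_2, alpha_1, alpha_4, alpha_5). So the algebra is type A_8, i.e. sl(9).

A_8 (sl(9))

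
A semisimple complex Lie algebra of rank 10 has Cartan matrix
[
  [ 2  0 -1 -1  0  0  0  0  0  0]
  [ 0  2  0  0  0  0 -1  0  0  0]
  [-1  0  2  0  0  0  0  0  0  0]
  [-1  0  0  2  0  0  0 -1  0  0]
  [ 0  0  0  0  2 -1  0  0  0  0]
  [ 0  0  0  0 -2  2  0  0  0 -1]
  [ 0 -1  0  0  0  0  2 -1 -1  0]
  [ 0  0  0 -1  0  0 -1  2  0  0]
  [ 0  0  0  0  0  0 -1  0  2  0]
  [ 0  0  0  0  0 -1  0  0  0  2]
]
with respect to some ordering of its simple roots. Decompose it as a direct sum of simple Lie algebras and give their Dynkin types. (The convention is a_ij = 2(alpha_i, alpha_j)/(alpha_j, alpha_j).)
B3 ⊕ D7

The diagram associated to this matrix has two connected components: the simple roots {alpha_5, alpha_6, alpha_10} form a chain of 3 nodes with a double edge at one end; the terminal node there is the unique short simple root (B_3), and {alpha_1, alpha_2, alpha_3, alpha_4, alpha_7, alpha_8, alpha_9} form a chain of 5 nodes with a fork of two nodes at one end (D_7). A semisimple Lie algebra decomposes uniquely as the direct sum of simple ideals, one per connected component of its Dynkin diagram, so g ≅ B_3 ⊕ D_7 (dimension 21 + 91 = 112).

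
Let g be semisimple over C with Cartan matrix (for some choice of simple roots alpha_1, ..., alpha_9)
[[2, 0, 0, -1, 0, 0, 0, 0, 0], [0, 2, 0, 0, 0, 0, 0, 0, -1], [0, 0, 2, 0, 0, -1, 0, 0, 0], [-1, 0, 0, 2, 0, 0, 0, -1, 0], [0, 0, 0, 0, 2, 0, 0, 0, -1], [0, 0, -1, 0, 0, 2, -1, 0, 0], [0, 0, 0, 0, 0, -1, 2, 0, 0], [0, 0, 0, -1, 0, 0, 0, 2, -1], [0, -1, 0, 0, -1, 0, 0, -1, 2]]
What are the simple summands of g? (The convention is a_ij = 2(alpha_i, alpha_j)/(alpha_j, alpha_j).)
A_3 ⊕ D_6

The diagram associated to this matrix has two connected components: the simple roots {alpha_3, alpha_6, alpha_7} form a chain of 3 nodes with single edges (A_3), and {alpha_1, alpha_2, alpha_4, alpha_5, alpha_8, alpha_9} form a chain of 4 nodes with a fork of two nodes at one end (D_6). A semisimple Lie algebra decomposes uniquely as the direct sum of simple ideals, one per connected component of its Dynkin diagram, so g ≅ A_3 ⊕ D_6 (dimension 15 + 66 = 81).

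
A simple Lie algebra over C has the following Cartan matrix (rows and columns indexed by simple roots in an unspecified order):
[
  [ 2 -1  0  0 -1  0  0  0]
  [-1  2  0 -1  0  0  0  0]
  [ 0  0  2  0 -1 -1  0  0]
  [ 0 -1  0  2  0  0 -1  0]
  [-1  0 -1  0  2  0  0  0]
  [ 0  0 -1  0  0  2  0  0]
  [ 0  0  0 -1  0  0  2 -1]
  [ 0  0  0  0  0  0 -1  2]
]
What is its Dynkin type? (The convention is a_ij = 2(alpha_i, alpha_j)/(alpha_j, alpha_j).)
The matrix has rank 8 with 2's on the diagonal. Reading the off-diagonal entries as Dynkin edges (a single edge where a_ij = a_ji = -1; a double or triple edge where a_ij * a_ji = 2 or 3), the diagram is a chain of 8 nodes with single edges (A_8). One simple-root ordering that puts it in standard form is (alpha_6, alpha_3, alpha_5, alpha_1, alpha_2, alpha_4, alpha_7, alpha_8). So the algebra is type A_8, i.e. sl(9).

A8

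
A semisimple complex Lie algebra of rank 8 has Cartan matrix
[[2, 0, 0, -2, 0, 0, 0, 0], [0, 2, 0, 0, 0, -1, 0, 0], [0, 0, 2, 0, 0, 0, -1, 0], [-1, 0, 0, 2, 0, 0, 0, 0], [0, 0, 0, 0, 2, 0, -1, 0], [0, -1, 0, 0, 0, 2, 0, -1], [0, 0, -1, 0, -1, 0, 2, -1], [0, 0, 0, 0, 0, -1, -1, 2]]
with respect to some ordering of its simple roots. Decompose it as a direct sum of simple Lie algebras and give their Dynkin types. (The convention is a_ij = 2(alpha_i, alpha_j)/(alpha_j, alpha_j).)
B_2 (so(5)) + D_6 (so(12))

The diagram associated to this matrix has two connected components: the simple roots {alpha_1, alpha_4} form a chain of 2 nodes with a double edge at one end; the terminal node there is the unique short simple root (B_2), and {alpha_2, alpha_3, alpha_5, alpha_6, alpha_7, alpha_8} form a chain of 4 nodes with a fork of two nodes at one end (D_6). A semisimple Lie algebra decomposes uniquely as the direct sum of simple ideals, one per connected component of its Dynkin diagram, so g ≅ B_2 ⊕ D_6 (dimension 10 + 66 = 76).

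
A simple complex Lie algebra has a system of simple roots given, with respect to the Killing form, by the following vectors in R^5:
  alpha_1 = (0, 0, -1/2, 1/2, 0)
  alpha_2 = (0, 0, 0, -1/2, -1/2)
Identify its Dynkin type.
type A_2

Compute the Cartan integers a_ij = 2(alpha_i, alpha_j)/(alpha_j, alpha_j); the resulting 2x2 Cartan matrix is
[[2, -1], [-1, 2]].
All simple roots have the same length, so the diagram is simply laced. The associated Dynkin diagram is a chain of 2 nodes with single edges (A_2), so the type is A_2 (the algebra sl(3)).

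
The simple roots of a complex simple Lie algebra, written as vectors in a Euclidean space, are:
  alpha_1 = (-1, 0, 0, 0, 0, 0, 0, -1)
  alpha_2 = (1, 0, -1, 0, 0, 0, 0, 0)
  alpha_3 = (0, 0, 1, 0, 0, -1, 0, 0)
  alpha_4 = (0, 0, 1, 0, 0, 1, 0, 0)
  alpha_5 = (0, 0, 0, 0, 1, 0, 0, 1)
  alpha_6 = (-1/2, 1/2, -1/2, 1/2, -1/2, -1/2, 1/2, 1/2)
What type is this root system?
E_6

Compute the Cartan integers a_ij = 2(alpha_i, alpha_j)/(alpha_j, alpha_j); the resulting 6x6 Cartan matrix is
[[2, -1, 0, 0, -1, 0], [-1, 2, -1, -1, 0, 0], [0, -1, 2, 0, 0, 0], [0, -1, 0, 2, 0, -1], [-1, 0, 0, 0, 2, 0], [0, 0, 0, -1, 0, 2]].
All simple roots have the same length, so the diagram is simply laced. The associated Dynkin diagram is a chain of 5 nodes with one extra node attached to the third node from one end (E_6), so the type is E_6.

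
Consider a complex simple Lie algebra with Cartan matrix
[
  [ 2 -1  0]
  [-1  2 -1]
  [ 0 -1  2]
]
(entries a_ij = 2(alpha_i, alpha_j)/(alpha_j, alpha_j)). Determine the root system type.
The matrix has rank 3 with 2's on the diagonal. Reading the off-diagonal entries as Dynkin edges (a single edge where a_ij = a_ji = -1; a double or triple edge where a_ij * a_ji = 2 or 3), the diagram is a chain of 3 nodes with single edges (A_3). One simple-root ordering that puts it in standard form is (alpha_1, alpha_2, alpha_3). So the algebra is type A_3, i.e. sl(4).

A_3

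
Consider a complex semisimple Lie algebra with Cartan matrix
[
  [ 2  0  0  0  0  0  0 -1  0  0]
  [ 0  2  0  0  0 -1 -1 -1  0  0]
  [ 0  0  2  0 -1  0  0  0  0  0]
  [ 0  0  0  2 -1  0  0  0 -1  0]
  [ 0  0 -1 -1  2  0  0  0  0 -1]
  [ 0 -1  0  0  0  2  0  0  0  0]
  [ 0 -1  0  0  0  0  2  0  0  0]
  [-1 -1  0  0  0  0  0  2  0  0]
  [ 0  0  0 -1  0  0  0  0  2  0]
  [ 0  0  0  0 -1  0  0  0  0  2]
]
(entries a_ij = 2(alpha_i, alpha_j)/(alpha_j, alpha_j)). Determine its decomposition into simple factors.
D5 ⊕ D5

The diagram associated to this matrix has two connected components: the simple roots {alpha_1, alpha_2, alpha_6, alpha_7, alpha_8} form a chain of 3 nodes with a fork of two nodes at one end (D_5), and {alpha_3, alpha_4, alpha_5, alpha_9, alpha_10} form a chain of 3 nodes with a fork of two nodes at one end (D_5). A semisimple Lie algebra decomposes uniquely as the direct sum of simple ideals, one per connected component of its Dynkin diagram, so g ≅ D_5 ⊕ D_5 (dimension 45 + 45 = 90).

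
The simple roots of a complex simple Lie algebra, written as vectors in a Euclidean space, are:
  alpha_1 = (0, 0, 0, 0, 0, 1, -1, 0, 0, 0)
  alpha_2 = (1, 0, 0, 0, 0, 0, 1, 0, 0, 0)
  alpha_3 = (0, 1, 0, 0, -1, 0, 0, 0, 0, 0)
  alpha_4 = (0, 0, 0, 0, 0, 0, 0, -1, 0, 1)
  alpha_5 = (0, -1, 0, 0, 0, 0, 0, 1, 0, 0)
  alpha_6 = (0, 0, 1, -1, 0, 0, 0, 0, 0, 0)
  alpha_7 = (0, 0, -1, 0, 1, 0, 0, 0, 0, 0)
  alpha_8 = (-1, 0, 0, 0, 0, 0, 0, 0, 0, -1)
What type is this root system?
Compute the Cartan integers a_ij = 2(alpha_i, alpha_j)/(alpha_j, alpha_j); the resulting 8x8 Cartan matrix is
[[2, -1, 0, 0, 0, 0, 0, 0], [-1, 2, 0, 0, 0, 0, 0, -1], [0, 0, 2, 0, -1, 0, -1, 0], [0, 0, 0, 2, -1, 0, 0, -1], [0, 0, -1, -1, 2, 0, 0, 0], [0, 0, 0, 0, 0, 2, -1, 0], [0, 0, -1, 0, 0, -1, 2, 0], [0, -1, 0, -1, 0, 0, 0, 2]].
All simple roots have the same length, so the diagram is simply laced. The associated Dynkin diagram is a chain of 8 nodes with single edges (A_8), so the type is A_8 (the algebra sl(9)).

A_8 (sl(9))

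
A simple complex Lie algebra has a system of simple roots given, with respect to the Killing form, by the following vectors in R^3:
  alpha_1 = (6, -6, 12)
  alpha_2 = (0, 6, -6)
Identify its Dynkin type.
type G_2

Compute the Cartan integers a_ij = 2(alpha_i, alpha_j)/(alpha_j, alpha_j); the resulting 2x2 Cartan matrix is
[[2, -3], [-1, 2]].
The roots have two lengths (squared-length ratio 3:1); the short ones are alpha_{2}. The associated Dynkin diagram is two nodes joined by a triple edge (G_2), so the type is G_2.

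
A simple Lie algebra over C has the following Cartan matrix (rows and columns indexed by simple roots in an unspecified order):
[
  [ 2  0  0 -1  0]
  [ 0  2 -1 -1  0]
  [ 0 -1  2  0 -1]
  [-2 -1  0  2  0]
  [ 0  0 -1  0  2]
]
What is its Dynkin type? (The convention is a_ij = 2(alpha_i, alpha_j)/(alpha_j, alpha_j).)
The matrix has rank 5 with 2's on the diagonal. Reading the off-diagonal entries as Dynkin edges (a single edge where a_ij = a_ji = -1; a double or triple edge where a_ij * a_ji = 2 or 3), the diagram is a chain of 5 nodes with a double edge at one end; the terminal node there is the unique short simple root (B_5). One simple-root ordering that puts it in standard form is (alpha_5, alpha_3, alpha_2, alpha_4, alpha_1). So the algebra is type B_5, i.e. so(11).

B5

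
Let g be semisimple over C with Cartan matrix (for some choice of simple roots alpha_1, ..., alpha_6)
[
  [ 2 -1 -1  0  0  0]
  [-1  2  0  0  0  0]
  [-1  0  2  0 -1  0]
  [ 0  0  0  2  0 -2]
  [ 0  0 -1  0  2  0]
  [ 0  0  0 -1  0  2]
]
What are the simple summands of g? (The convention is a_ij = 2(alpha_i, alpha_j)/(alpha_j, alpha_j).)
type A_4 + type B_2

The diagram associated to this matrix has two connected components: the simple roots {alpha_1, alpha_2, alpha_3, alpha_5} form a chain of 4 nodes with single edges (A_4), and {alpha_4, alpha_6} form a chain of 2 nodes with a double edge at one end; the terminal node there is the unique short simple root (B_2). A semisimple Lie algebra decomposes uniquely as the direct sum of simple ideals, one per connected component of its Dynkin diagram, so g ≅ A_4 ⊕ B_2 (dimension 24 + 10 = 34).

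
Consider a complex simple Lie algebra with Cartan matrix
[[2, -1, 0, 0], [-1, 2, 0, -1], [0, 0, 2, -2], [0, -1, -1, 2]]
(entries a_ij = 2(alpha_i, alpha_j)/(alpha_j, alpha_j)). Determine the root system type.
C_4

The matrix has rank 4 with 2's on the diagonal. Reading the off-diagonal entries as Dynkin edges (a single edge where a_ij = a_ji = -1; a double or triple edge where a_ij * a_ji = 2 or 3), the diagram is a chain of 4 nodes with a double edge at one end; the terminal node there is the unique long simple root (C_4). One simple-root ordering that puts it in standard form is (alpha_1, alpha_2, alpha_4, alpha_3). So the algebra is type C_4, i.e. sp(8).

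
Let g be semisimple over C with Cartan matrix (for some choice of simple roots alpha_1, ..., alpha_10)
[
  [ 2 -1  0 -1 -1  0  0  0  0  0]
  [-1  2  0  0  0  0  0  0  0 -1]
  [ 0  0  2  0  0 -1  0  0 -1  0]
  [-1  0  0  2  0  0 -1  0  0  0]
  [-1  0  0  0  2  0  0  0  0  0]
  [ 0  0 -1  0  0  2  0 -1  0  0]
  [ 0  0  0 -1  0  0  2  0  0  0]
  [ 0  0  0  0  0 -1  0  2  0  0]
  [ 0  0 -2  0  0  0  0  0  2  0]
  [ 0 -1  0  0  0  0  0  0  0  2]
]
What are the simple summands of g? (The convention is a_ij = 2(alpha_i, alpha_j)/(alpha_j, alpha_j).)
The diagram associated to this matrix has two connected components: the simple roots {alpha_3, alpha_6, alpha_8, alpha_9} form a chain of 4 nodes with a double edge at one end; the terminal node there is the unique long simple root (C_4), and {alpha_1, alpha_2, alpha_4, alpha_5, alpha_7, alpha_10} form a chain of 5 nodes with one extra node attached to the third node from one end (E_6). A semisimple Lie algebra decomposes uniquely as the direct sum of simple ideals, one per connected component of its Dynkin diagram, so g ≅ C_4 ⊕ E_6 (dimension 36 + 78 = 114).

C4 ⊕ E6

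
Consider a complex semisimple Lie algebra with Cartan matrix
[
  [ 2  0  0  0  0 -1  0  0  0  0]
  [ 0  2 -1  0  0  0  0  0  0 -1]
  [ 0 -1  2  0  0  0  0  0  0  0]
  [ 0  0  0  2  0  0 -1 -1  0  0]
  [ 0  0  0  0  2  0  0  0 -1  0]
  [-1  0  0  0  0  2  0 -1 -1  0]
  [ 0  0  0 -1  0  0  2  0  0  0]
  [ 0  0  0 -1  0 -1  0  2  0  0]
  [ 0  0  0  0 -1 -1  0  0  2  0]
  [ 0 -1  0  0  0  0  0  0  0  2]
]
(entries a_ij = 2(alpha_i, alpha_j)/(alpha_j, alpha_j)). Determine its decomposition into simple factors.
The diagram associated to this matrix has two connected components: the simple roots {alpha_2, alpha_3, alpha_10} form a chain of 3 nodes with single edges (A_3), and {alpha_1, alpha_4, alpha_5, alpha_6, alpha_7, alpha_8, alpha_9} form a chain of 6 nodes with one extra node attached to the third node from one end (E_7). A semisimple Lie algebra decomposes uniquely as the direct sum of simple ideals, one per connected component of its Dynkin diagram, so g ≅ A_3 ⊕ E_7 (dimension 15 + 133 = 148).

type A_3 ⊕ type E_7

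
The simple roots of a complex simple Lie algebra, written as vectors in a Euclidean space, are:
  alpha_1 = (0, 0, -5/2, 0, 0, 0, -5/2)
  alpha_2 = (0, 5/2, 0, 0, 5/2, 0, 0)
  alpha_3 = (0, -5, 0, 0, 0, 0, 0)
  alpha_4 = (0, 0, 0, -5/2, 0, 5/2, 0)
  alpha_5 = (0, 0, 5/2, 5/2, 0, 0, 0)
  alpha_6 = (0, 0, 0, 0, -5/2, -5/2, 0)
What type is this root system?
Compute the Cartan integers a_ij = 2(alpha_i, alpha_j)/(alpha_j, alpha_j); the resulting 6x6 Cartan matrix is
[[2, 0, 0, 0, -1, 0], [0, 2, -1, 0, 0, -1], [0, -2, 2, 0, 0, 0], [0, 0, 0, 2, -1, -1], [-1, 0, 0, -1, 2, 0], [0, -1, 0, -1, 0, 2]].
The roots have two lengths (squared-length ratio 2:1); the short ones are alpha_{1,2,4,5,6}. The associated Dynkin diagram is a chain of 6 nodes with a double edge at one end; the terminal node there is the unique long simple root (C_6), so the type is C_6 (the algebra sp(12)).

C6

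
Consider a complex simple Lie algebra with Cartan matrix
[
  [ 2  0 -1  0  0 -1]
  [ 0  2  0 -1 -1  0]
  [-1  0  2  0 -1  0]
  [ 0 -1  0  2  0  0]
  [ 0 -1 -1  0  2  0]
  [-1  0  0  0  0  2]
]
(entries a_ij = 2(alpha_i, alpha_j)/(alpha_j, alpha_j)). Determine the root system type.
A_6

The matrix has rank 6 with 2's on the diagonal. Reading the off-diagonal entries as Dynkin edges (a single edge where a_ij = a_ji = -1; a double or triple edge where a_ij * a_ji = 2 or 3), the diagram is a chain of 6 nodes with single edges (A_6). One simple-root ordering that puts it in standard form is (alpha_6, alpha_1, alpha_3, alpha_5, alpha_2, alpha_4). So the algebra is type A_6, i.e. sl(7).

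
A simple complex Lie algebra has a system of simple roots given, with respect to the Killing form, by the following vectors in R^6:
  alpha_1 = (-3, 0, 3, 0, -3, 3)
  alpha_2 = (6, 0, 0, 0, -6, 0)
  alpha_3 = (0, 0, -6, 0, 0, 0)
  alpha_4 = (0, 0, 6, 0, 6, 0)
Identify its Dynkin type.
F_4

Compute the Cartan integers a_ij = 2(alpha_i, alpha_j)/(alpha_j, alpha_j); the resulting 4x4 Cartan matrix is
[[2, 0, -1, 0], [0, 2, 0, -1], [-1, 0, 2, -1], [0, -1, -2, 2]].
The roots have two lengths (squared-length ratio 2:1); the short ones are alpha_{1,3}. The associated Dynkin diagram is a chain of 4 nodes with a double edge between the middle two (F_4), so the type is F_4.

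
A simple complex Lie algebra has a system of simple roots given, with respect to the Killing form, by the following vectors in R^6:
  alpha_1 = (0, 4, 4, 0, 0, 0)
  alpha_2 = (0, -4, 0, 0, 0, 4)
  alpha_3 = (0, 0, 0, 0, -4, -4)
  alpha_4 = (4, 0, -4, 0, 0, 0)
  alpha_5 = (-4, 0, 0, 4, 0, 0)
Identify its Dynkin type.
Compute the Cartan integers a_ij = 2(alpha_i, alpha_j)/(alpha_j, alpha_j); the resulting 5x5 Cartan matrix is
[[2, -1, 0, -1, 0], [-1, 2, -1, 0, 0], [0, -1, 2, 0, 0], [-1, 0, 0, 2, -1], [0, 0, 0, -1, 2]].
All simple roots have the same length, so the diagram is simply laced. The associated Dynkin diagram is a chain of 5 nodes with single edges (A_5), so the type is A_5 (the algebra sl(6)).

type A_5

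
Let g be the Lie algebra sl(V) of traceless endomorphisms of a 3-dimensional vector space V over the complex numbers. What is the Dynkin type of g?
A2

This is sl(3), which has dimension 3^2 - 1 = 8 and rank 3 - 1 = 2 (a Cartan subalgebra is the diagonal traceless matrices). In the classification of classical Lie algebras, the special linear algebra sl(n+1) has type A_n; here n = 2, so the Dynkin diagram is a chain of 2 nodes with single edges (A_2). Hence the type is A_2.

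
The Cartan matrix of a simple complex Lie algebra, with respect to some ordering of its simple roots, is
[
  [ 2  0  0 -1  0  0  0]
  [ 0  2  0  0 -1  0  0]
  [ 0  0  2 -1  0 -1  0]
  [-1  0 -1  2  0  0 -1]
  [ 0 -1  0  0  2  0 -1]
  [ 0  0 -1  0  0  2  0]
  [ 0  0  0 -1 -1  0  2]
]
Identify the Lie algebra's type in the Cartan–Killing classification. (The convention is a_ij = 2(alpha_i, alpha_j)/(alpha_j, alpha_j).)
type E_7

The matrix has rank 7 with 2's on the diagonal. Reading the off-diagonal entries as Dynkin edges (a single edge where a_ij = a_ji = -1; a double or triple edge where a_ij * a_ji = 2 or 3), the diagram is a chain of 6 nodes with one extra node attached to the third node from one end (E_7). One simple-root ordering that puts it in standard form is (alpha_6, alpha_1, alpha_3, alpha_4, alpha_7, alpha_5, alpha_2). So the algebra is type E_7.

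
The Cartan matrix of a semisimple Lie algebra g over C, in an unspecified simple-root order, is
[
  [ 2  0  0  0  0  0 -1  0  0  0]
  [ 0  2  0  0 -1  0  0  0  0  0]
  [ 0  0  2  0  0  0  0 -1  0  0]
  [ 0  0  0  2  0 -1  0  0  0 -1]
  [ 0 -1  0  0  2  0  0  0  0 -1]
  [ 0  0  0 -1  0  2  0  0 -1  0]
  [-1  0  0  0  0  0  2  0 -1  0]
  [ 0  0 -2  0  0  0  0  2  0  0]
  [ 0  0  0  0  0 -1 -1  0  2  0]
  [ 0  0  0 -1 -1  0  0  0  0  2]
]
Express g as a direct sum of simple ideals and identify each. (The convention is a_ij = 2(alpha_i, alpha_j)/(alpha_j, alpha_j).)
type A_8 ⊕ type B_2

The diagram associated to this matrix has two connected components: the simple roots {alpha_1, alpha_2, alpha_4, alpha_5, alpha_6, alpha_7, alpha_9, alpha_10} form a chain of 8 nodes with single edges (A_8), and {alpha_3, alpha_8} form a chain of 2 nodes with a double edge at one end; the terminal node there is the unique short simple root (B_2). A semisimple Lie algebra decomposes uniquely as the direct sum of simple ideals, one per connected component of its Dynkin diagram, so g ≅ A_8 ⊕ B_2 (dimension 80 + 10 = 90).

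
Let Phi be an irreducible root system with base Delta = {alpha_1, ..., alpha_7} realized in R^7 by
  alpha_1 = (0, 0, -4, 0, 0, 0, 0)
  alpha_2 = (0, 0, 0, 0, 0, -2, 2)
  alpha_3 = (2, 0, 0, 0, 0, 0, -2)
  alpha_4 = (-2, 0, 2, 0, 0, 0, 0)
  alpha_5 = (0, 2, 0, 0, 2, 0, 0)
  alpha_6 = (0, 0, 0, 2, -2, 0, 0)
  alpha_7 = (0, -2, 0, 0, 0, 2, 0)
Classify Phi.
C7

Compute the Cartan integers a_ij = 2(alpha_i, alpha_j)/(alpha_j, alpha_j); the resulting 7x7 Cartan matrix is
[[2, 0, 0, -2, 0, 0, 0], [0, 2, -1, 0, 0, 0, -1], [0, -1, 2, -1, 0, 0, 0], [-1, 0, -1, 2, 0, 0, 0], [0, 0, 0, 0, 2, -1, -1], [0, 0, 0, 0, -1, 2, 0], [0, -1, 0, 0, -1, 0, 2]].
The roots have two lengths (squared-length ratio 2:1); the short ones are alpha_{2,3,4,5,6,7}. The associated Dynkin diagram is a chain of 7 nodes with a double edge at one end; the terminal node there is the unique long simple root (C_7), so the type is C_7 (the algebra sp(14)).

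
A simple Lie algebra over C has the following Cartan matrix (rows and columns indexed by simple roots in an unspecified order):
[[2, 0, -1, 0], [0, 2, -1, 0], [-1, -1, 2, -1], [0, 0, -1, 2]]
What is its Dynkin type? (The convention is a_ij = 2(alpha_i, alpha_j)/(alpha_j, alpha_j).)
The matrix has rank 4 with 2's on the diagonal. Reading the off-diagonal entries as Dynkin edges (a single edge where a_ij = a_ji = -1; a double or triple edge where a_ij * a_ji = 2 or 3), the diagram is a chain of 2 nodes with a fork of two nodes at one end (D_4). One simple-root ordering that puts it in standard form is (alpha_2, alpha_3, alpha_4, alpha_1). So the algebra is type D_4, i.e. so(8).

D_4 (so(8))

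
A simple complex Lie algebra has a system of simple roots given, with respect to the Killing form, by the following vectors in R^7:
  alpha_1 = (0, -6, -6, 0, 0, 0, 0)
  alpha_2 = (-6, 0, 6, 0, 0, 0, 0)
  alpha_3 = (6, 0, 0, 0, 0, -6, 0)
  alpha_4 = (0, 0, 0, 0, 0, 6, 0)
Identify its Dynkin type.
type B_4

Compute the Cartan integers a_ij = 2(alpha_i, alpha_j)/(alpha_j, alpha_j); the resulting 4x4 Cartan matrix is
[[2, -1, 0, 0], [-1, 2, -1, 0], [0, -1, 2, -2], [0, 0, -1, 2]].
The roots have two lengths (squared-length ratio 2:1); the short ones are alpha_{4}. The associated Dynkin diagram is a chain of 4 nodes with a double edge at one end; the terminal node there is the unique short simple root (B_4), so the type is B_4 (the algebra so(9)).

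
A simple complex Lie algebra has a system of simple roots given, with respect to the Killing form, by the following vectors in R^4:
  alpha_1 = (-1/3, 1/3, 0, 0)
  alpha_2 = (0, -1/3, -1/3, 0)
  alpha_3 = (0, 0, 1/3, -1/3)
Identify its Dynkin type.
Compute the Cartan integers a_ij = 2(alpha_i, alpha_j)/(alpha_j, alpha_j); the resulting 3x3 Cartan matrix is
[[2, -1, 0], [-1, 2, -1], [0, -1, 2]].
All simple roots have the same length, so the diagram is simply laced. The associated Dynkin diagram is a chain of 3 nodes with single edges (A_3), so the type is A_3 (the algebra sl(4)).

type A_3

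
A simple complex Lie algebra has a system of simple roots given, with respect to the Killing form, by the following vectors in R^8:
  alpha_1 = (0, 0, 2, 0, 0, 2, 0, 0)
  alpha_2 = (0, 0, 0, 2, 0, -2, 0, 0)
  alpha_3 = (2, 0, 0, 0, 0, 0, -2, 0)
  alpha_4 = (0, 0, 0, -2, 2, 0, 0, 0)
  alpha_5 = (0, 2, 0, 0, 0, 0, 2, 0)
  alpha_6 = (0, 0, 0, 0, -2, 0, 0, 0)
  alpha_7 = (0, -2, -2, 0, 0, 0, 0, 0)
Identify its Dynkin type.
B7

Compute the Cartan integers a_ij = 2(alpha_i, alpha_j)/(alpha_j, alpha_j); the resulting 7x7 Cartan matrix is
[[2, -1, 0, 0, 0, 0, -1], [-1, 2, 0, -1, 0, 0, 0], [0, 0, 2, 0, -1, 0, 0], [0, -1, 0, 2, 0, -2, 0], [0, 0, -1, 0, 2, 0, -1], [0, 0, 0, -1, 0, 2, 0], [-1, 0, 0, 0, -1, 0, 2]].
The roots have two lengths (squared-length ratio 2:1); the short ones are alpha_{6}. The associated Dynkin diagram is a chain of 7 nodes with a double edge at one end; the terminal node there is the unique short simple root (B_7), so the type is B_7 (the algebra so(15)).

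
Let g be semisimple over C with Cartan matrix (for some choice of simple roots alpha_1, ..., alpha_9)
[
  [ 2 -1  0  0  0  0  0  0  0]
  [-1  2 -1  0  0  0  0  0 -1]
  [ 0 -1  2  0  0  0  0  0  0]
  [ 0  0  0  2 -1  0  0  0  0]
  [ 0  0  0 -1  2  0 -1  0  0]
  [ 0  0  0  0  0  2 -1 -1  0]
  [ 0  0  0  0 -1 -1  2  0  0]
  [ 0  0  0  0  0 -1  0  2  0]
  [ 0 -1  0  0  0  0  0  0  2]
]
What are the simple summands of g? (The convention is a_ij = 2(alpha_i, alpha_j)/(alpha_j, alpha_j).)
The diagram associated to this matrix has two connected components: the simple roots {alpha_4, alpha_5, alpha_6, alpha_7, alpha_8} form a chain of 5 nodes with single edges (A_5), and {alpha_1, alpha_2, alpha_3, alpha_9} form a chain of 2 nodes with a fork of two nodes at one end (D_4). A semisimple Lie algebra decomposes uniquely as the direct sum of simple ideals, one per connected component of its Dynkin diagram, so g ≅ A_5 ⊕ D_4 (dimension 35 + 28 = 63).

A_5 (sl(6)) ⊕ D_4 (so(8))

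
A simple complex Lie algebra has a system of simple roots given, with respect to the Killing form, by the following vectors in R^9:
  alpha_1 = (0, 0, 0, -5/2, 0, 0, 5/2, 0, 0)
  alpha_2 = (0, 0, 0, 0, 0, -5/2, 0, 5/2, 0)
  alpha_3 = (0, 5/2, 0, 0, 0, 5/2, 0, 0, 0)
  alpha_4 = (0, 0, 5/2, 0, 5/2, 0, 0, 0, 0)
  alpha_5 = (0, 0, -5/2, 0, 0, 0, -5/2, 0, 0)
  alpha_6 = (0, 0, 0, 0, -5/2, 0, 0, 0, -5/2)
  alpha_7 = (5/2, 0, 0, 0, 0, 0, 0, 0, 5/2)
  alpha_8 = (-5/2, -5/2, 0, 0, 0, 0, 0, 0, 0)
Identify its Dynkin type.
Compute the Cartan integers a_ij = 2(alpha_i, alpha_j)/(alpha_j, alpha_j); the resulting 8x8 Cartan matrix is
[[2, 0, 0, 0, -1, 0, 0, 0], [0, 2, -1, 0, 0, 0, 0, 0], [0, -1, 2, 0, 0, 0, 0, -1], [0, 0, 0, 2, -1, -1, 0, 0], [-1, 0, 0, -1, 2, 0, 0, 0], [0, 0, 0, -1, 0, 2, -1, 0], [0, 0, 0, 0, 0, -1, 2, -1], [0, 0, -1, 0, 0, 0, -1, 2]].
All simple roots have the same length, so the diagram is simply laced. The associated Dynkin diagram is a chain of 8 nodes with single edges (A_8), so the type is A_8 (the algebra sl(9)).

type A_8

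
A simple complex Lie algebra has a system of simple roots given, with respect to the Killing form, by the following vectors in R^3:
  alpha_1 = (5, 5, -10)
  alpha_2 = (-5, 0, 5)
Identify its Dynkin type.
Compute the Cartan integers a_ij = 2(alpha_i, alpha_j)/(alpha_j, alpha_j); the resulting 2x2 Cartan matrix is
[[2, -3], [-1, 2]].
The roots have two lengths (squared-length ratio 3:1); the short ones are alpha_{2}. The associated Dynkin diagram is two nodes joined by a triple edge (G_2), so the type is G_2.

G_2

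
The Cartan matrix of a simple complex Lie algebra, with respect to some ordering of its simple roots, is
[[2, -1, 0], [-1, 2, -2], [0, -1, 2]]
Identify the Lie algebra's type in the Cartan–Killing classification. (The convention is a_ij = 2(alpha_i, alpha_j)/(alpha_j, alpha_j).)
The matrix has rank 3 with 2's on the diagonal. Reading the off-diagonal entries as Dynkin edges (a single edge where a_ij = a_ji = -1; a double or triple edge where a_ij * a_ji = 2 or 3), the diagram is a chain of 3 nodes with a double edge at one end; the terminal node there is the unique short simple root (B_3). One simple-root ordering that puts it in standard form is (alpha_1, alpha_2, alpha_3). So the algebra is type B_3, i.e. so(7).

type B_3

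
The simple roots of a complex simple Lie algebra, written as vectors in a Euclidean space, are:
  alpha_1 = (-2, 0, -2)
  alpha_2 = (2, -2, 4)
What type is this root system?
Compute the Cartan integers a_ij = 2(alpha_i, alpha_j)/(alpha_j, alpha_j); the resulting 2x2 Cartan matrix is
[[2, -1], [-3, 2]].
The roots have two lengths (squared-length ratio 3:1); the short ones are alpha_{1}. The associated Dynkin diagram is two nodes joined by a triple edge (G_2), so the type is G_2.

G_2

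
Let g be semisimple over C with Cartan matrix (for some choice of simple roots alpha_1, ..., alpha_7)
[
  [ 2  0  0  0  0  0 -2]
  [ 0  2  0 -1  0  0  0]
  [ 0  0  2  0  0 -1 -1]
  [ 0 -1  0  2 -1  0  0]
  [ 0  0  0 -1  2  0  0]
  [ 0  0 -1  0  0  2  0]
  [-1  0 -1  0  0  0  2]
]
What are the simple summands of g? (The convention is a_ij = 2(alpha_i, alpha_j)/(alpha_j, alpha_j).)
A_3 + C_4

The diagram associated to this matrix has two connected components: the simple roots {alpha_2, alpha_4, alpha_5} form a chain of 3 nodes with single edges (A_3), and {alpha_1, alpha_3, alpha_6, alpha_7} form a chain of 4 nodes with a double edge at one end; the terminal node there is the unique long simple root (C_4). A semisimple Lie algebra decomposes uniquely as the direct sum of simple ideals, one per connected component of its Dynkin diagram, so g ≅ A_3 ⊕ C_4 (dimension 15 + 36 = 51).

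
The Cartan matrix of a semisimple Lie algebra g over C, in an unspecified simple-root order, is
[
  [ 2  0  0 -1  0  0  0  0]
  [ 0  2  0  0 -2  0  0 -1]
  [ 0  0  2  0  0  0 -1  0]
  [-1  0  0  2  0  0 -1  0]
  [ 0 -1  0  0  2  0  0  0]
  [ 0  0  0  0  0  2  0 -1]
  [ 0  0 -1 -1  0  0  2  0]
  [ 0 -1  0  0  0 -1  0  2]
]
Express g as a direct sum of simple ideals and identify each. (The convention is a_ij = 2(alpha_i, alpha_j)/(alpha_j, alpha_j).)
The diagram associated to this matrix has two connected components: the simple roots {alpha_1, alpha_3, alpha_4, alpha_7} form a chain of 4 nodes with single edges (A_4), and {alpha_2, alpha_5, alpha_6, alpha_8} form a chain of 4 nodes with a double edge at one end; the terminal node there is the unique short simple root (B_4). A semisimple Lie algebra decomposes uniquely as the direct sum of simple ideals, one per connected component of its Dynkin diagram, so g ≅ A_4 ⊕ B_4 (dimension 24 + 36 = 60).

A_4 + B_4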